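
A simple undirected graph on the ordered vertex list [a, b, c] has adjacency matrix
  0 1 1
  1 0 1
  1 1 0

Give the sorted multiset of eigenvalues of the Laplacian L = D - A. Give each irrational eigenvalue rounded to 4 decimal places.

Each diagonal entry of L is the vertex degree and each off-diagonal entry is -1 where an edge is present, 0 otherwise; in the order [a, b, c] the diagonal is [2, 2, 2]. The multiplicity of 0 as a Laplacian eigenvalue equals the number of connected components. The single zero eigenvalue shows the graph is connected. The largest eigenvalue, 3, is at most the vertex count 3. The eigenvalues sum to 6, which equals trace(L) = 2|E|.

[0, 3, 3]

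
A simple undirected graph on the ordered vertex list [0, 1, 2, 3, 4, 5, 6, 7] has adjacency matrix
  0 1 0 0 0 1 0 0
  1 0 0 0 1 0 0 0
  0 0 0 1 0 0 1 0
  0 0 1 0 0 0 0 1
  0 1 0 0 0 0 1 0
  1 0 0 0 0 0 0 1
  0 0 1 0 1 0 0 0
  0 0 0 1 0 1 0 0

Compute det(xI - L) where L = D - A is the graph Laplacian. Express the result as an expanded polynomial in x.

x^8 - 16x^7 + 104x^6 - 352x^5 + 660x^4 - 672x^3 + 336x^2 - 64x

With the vertex order [0, 1, 2, 3, 4, 5, 6, 7], the degrees are [2, 2, 2, 2, 2, 2, 2, 2], giving D = diag(2, 2, 2, 2, 2, 2, 2, 2) and L = D - A. Computing det(xI - L) by cofactor expansion (or equivalently via sum-over-permutations) gives x^8 - 16x^7 + 104x^6 - 352x^5 + 660x^4 - 672x^3 + 336x^2 - 64x. The coefficient of x^7 equals -trace(L) = -16, matching the sum of degrees. The largest eigenvalue, 4, is at most the vertex count 8.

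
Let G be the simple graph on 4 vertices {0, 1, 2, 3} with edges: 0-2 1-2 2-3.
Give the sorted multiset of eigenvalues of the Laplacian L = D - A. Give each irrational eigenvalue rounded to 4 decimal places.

With the vertex order [0, 1, 2, 3], the degrees are [1, 1, 3, 1], giving D = diag(1, 1, 3, 1) and L = D - A. The multiplicity of 0 as a Laplacian eigenvalue equals the number of connected components. The single zero eigenvalue shows the graph is connected. By the matrix-tree theorem the graph has (1/4) * product of the nonzero eigenvalues = 1 spanning tree. There is one zero in the spectrum, matching the 1 component.

[0, 1, 1, 4]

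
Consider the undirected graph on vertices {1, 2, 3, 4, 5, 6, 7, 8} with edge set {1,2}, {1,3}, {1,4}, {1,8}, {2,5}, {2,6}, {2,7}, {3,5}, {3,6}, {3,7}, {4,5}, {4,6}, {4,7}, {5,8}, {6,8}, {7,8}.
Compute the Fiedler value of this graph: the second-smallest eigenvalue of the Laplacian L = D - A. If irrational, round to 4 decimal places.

4

Each diagonal entry of L is the vertex degree and each off-diagonal entry is -1 where an edge is present, 0 otherwise; in the order [1, 2, 3, 4, 5, 6, 7, 8] the diagonal is [4, 4, 4, 4, 4, 4, 4, 4]. The sorted Laplacian eigenvalues are [0, 4, 4, 4, 4, 4, 4, 8]; the algebraic connectivity is the second entry, 4. By the matrix-tree theorem the graph has (1/8) * product of the nonzero eigenvalues = 4096 spanning trees. The eigenvalues sum to 32, which equals trace(L) = 2|E|.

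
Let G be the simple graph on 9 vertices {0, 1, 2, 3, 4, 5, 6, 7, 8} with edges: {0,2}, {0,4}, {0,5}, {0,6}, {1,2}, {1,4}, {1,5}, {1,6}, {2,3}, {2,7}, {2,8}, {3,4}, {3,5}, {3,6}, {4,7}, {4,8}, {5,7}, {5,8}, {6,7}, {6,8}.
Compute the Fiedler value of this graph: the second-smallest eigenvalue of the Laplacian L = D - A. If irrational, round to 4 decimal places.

4

Each diagonal entry of L is the vertex degree and each off-diagonal entry is -1 where an edge is present, 0 otherwise; in the order [0, 1, 2, 3, 4, 5, 6, 7, 8] the diagonal is [4, 4, 5, 4, 5, 5, 5, 4, 4]. The sorted Laplacian eigenvalues are [0, 4, 4, 4, 4, 5, 5, 5, 9]; the algebraic connectivity is the second entry, 4.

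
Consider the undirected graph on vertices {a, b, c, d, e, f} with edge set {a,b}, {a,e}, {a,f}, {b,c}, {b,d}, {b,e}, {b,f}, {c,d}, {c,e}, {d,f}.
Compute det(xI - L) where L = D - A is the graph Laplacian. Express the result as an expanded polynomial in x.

x^6 - 20x^5 + 155x^4 - 580x^3 + 1045x^2 - 726x

With the vertex order [a, b, c, d, e, f], the degrees are [3, 5, 3, 3, 3, 3], giving D = diag(3, 5, 3, 3, 3, 3) and L = D - A. Computing det(xI - L) by cofactor expansion (or equivalently via sum-over-permutations) gives x^6 - 20x^5 + 155x^4 - 580x^3 + 1045x^2 - 726x. The coefficient of x^5 equals -trace(L) = -20, matching the sum of degrees. There is one zero in the spectrum, matching the 1 component.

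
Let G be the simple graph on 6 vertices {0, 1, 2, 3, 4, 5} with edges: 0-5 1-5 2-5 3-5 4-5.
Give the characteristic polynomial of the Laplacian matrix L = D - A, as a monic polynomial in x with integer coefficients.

Reading degrees in the order [0, 1, 2, 3, 4, 5] gives [1, 1, 1, 1, 1, 5]; set D = diag(1, 1, 1, 1, 1, 5) and form L = D - A. Computing det(xI - L) by cofactor expansion (or equivalently via sum-over-permutations) gives x^6 - 10x^5 + 30x^4 - 40x^3 + 25x^2 - 6x. The constant term is 0 because L is singular (the all-ones vector lies in its kernel). By the matrix-tree theorem the graph has (1/6) * product of the nonzero eigenvalues = 1 spanning tree. The largest eigenvalue, 6, is at most the vertex count 6.

x^6 - 10x^5 + 30x^4 - 40x^3 + 25x^2 - 6x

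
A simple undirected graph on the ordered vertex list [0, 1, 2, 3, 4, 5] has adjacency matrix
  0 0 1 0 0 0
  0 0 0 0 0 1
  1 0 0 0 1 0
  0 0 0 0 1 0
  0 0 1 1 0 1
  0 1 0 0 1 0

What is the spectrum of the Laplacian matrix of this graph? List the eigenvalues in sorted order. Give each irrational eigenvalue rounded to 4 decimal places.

[0, 0.3820, 0.6972, 2, 2.6180, 4.3028]

Each diagonal entry of L is the vertex degree and each off-diagonal entry is -1 where an edge is present, 0 otherwise; in the order [0, 1, 2, 3, 4, 5] the diagonal is [1, 1, 2, 1, 3, 2]. The multiplicity of 0 as a Laplacian eigenvalue equals the number of connected components.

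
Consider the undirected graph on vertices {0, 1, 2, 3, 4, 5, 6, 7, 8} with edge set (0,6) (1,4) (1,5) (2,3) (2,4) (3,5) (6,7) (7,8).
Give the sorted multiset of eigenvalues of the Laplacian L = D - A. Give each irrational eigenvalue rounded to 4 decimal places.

[0, 0, 0.5858, 1.3820, 1.3820, 2, 3.4142, 3.6180, 3.6180]

Each diagonal entry of L is the vertex degree and each off-diagonal entry is -1 where an edge is present, 0 otherwise; in the order [0, 1, 2, 3, 4, 5, 6, 7, 8] the diagonal is [1, 2, 2, 2, 2, 2, 2, 2, 1]. The multiplicity of 0 as a Laplacian eigenvalue equals the number of connected components. The 2 zero eigenvalues correspond to the 2 connected components. The eigenvalues sum to 16, which equals trace(L) = 2|E|. The largest eigenvalue, 3.6180, is at most the vertex count 9.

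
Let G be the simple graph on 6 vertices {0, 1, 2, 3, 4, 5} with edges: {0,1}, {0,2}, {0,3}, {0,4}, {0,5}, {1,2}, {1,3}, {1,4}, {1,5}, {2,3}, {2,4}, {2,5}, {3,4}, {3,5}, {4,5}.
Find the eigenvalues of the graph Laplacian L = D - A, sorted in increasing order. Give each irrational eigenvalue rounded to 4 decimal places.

[0, 6, 6, 6, 6, 6]

Each diagonal entry of L is the vertex degree and each off-diagonal entry is -1 where an edge is present, 0 otherwise; in the order [0, 1, 2, 3, 4, 5] the diagonal is [5, 5, 5, 5, 5, 5]. Diagonalising L (or applying a numerical eigensolver to the 6x6 matrix) gives the spectrum above.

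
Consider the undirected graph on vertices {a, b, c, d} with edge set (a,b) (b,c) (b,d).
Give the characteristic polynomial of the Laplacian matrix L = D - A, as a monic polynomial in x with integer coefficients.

x^4 - 6x^3 + 9x^2 - 4x

With the vertex order [a, b, c, d], the degrees are [1, 3, 1, 1], giving D = diag(1, 3, 1, 1) and L = D - A. Computing det(xI - L) by cofactor expansion (or equivalently via sum-over-permutations) gives x^4 - 6x^3 + 9x^2 - 4x. The coefficient of x^3 equals -trace(L) = -6, matching the sum of degrees. The largest eigenvalue, 4, is at most the vertex count 4. There is one zero in the spectrum, matching the 1 component.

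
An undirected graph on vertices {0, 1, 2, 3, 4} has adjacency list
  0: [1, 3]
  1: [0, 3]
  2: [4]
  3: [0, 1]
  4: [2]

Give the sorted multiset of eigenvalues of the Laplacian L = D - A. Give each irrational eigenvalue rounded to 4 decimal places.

[0, 0, 2, 3, 3]

Each diagonal entry of L is the vertex degree and each off-diagonal entry is -1 where an edge is present, 0 otherwise; in the order [0, 1, 2, 3, 4] the diagonal is [2, 2, 1, 2, 1]. Diagonalising L (or applying a numerical eigensolver to the 5x5 matrix) gives the spectrum above. The 2 zero eigenvalues correspond to the 2 connected components. The eigenvalues sum to 8, which equals trace(L) = 2|E|. The largest eigenvalue, 3, is at most the vertex count 5.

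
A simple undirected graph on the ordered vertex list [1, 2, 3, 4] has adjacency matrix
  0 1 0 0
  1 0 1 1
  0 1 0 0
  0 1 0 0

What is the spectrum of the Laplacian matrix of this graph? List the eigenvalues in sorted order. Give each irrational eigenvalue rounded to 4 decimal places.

Reading degrees in the order [1, 2, 3, 4] gives [1, 3, 1, 1]; set D = diag(1, 3, 1, 1) and form L = D - A. L is symmetric positive semidefinite, so every eigenvalue is real and nonnegative. There is one zero in the spectrum, matching the 1 component.

[0, 1, 1, 4]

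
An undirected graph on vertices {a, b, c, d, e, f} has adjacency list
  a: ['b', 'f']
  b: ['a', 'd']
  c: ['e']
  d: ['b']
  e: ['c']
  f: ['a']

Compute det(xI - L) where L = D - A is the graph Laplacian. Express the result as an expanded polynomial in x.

x^6 - 8x^5 + 22x^4 - 24x^3 + 8x^2

Reading degrees in the order [a, b, c, d, e, f] gives [2, 2, 1, 1, 1, 1]; set D = diag(2, 2, 1, 1, 1, 1) and form L = D - A. Computing det(xI - L) by cofactor expansion (or equivalently via sum-over-permutations) gives x^6 - 8x^5 + 22x^4 - 24x^3 + 8x^2. The constant term is 0 because L is singular (the all-ones vector lies in its kernel). The largest eigenvalue, 3.4142, is at most the vertex count 6. There are 2 zeros in the spectrum, matching the 2 components.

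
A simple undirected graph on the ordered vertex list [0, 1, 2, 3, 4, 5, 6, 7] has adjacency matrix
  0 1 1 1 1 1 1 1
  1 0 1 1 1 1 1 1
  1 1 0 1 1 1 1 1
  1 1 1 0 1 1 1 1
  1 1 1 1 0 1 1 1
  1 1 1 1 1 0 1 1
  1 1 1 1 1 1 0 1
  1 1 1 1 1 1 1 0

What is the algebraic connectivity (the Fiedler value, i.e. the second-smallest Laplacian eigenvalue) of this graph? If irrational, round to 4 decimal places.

Each diagonal entry of L is the vertex degree and each off-diagonal entry is -1 where an edge is present, 0 otherwise; in the order [0, 1, 2, 3, 4, 5, 6, 7] the diagonal is [7, 7, 7, 7, 7, 7, 7, 7]. The smallest Laplacian eigenvalue is always 0. The next one, lambda_2 = 8, measures how hard the graph is to disconnect: larger values mean better connectivity. There is one zero in the spectrum, matching the 1 component. The largest eigenvalue, 8, is at most the vertex count 8.

8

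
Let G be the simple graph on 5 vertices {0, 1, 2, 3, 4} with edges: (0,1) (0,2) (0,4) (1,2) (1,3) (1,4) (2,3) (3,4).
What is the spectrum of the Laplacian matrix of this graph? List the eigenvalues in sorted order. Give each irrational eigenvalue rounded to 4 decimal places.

[0, 3, 3, 5, 5]

With the vertex order [0, 1, 2, 3, 4], the degrees are [3, 4, 3, 3, 3], giving D = diag(3, 4, 3, 3, 3) and L = D - A. Since every row of L sums to 0, the all-ones vector is in the kernel and 0 is an eigenvalue. By the matrix-tree theorem the graph has (1/5) * product of the nonzero eigenvalues = 45 spanning trees. The largest eigenvalue, 5, is at most the vertex count 5.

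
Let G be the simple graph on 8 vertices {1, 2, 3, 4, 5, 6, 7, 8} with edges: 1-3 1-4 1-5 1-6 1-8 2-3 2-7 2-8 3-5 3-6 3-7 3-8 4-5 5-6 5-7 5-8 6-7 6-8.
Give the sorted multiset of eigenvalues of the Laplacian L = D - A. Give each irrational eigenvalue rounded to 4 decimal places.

[0, 1.7099, 3.2934, 4.1445, 6.1921, 6.3765, 7, 7.2836]

Reading degrees in the order [1, 2, 3, 4, 5, 6, 7, 8] gives [5, 3, 6, 2, 6, 5, 4, 5]; set D = diag(5, 3, 6, 2, 6, 5, 4, 5) and form L = D - A. The multiplicity of 0 as a Laplacian eigenvalue equals the number of connected components. The single zero eigenvalue shows the graph is connected. The largest eigenvalue, 7.2836, is at most the vertex count 8.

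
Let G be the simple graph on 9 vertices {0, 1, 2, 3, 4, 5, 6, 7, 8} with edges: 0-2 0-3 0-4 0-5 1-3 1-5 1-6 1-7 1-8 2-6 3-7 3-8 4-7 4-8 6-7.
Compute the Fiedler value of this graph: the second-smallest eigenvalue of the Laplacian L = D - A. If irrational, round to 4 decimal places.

1.4476

With the vertex order [0, 1, 2, 3, 4, 5, 6, 7, 8], the degrees are [4, 5, 2, 4, 3, 2, 3, 4, 3], giving D = diag(4, 5, 2, 4, 3, 2, 3, 4, 3) and L = D - A. The smallest Laplacian eigenvalue is always 0. The next one, lambda_2 = 1.4476, measures how hard the graph is to disconnect: larger values mean better connectivity.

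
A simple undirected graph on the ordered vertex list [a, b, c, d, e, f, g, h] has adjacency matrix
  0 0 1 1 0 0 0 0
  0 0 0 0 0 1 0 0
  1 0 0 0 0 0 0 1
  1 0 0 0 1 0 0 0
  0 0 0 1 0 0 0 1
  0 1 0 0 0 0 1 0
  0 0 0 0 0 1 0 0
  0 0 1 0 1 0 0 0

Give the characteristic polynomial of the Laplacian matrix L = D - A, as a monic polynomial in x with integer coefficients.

x^8 - 14x^7 + 78x^6 - 220x^5 + 330x^4 - 250x^3 + 75x^2

Each diagonal entry of L is the vertex degree and each off-diagonal entry is -1 where an edge is present, 0 otherwise; in the order [a, b, c, d, e, f, g, h] the diagonal is [2, 1, 2, 2, 2, 2, 1, 2]. L has integer entries, so p(x) = det(xI - L) has integer coefficients. Expanding the determinant yields x^8 - 14x^7 + 78x^6 - 220x^5 + 330x^4 - 250x^3 + 75x^2. Since p(0) = det(-L) = 0, x divides p(x). There are 2 zeros in the spectrum, matching the 2 components.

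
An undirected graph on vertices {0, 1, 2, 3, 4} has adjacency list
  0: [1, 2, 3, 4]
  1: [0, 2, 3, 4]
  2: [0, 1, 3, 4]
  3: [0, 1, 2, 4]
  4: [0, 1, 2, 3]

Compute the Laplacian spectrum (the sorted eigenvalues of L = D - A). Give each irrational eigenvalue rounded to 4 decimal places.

[0, 5, 5, 5, 5]

With the vertex order [0, 1, 2, 3, 4], the degrees are [4, 4, 4, 4, 4], giving D = diag(4, 4, 4, 4, 4) and L = D - A. L is symmetric positive semidefinite, so every eigenvalue is real and nonnegative.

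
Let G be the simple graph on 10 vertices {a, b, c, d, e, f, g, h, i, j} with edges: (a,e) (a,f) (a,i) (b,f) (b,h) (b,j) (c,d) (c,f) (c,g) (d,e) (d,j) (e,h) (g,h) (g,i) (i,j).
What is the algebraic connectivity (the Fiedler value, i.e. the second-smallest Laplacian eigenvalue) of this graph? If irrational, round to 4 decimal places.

2

Reading degrees in the order [a, b, c, d, e, f, g, h, i, j] gives [3, 3, 3, 3, 3, 3, 3, 3, 3, 3]; set D = diag(3, 3, 3, 3, 3, 3, 3, 3, 3, 3) and form L = D - A. The sorted Laplacian eigenvalues are [0, 2, 2, 2, 2, 2, 5, 5, 5, 5]; the algebraic connectivity is the second entry, 2. There is one zero in the spectrum, matching the 1 component.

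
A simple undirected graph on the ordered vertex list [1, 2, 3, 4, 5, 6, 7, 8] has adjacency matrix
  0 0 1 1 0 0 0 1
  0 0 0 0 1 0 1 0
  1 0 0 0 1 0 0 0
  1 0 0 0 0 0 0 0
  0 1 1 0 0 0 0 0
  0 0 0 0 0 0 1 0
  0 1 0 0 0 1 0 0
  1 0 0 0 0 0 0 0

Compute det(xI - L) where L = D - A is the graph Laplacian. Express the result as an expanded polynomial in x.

With the vertex order [1, 2, 3, 4, 5, 6, 7, 8], the degrees are [3, 2, 2, 1, 2, 1, 2, 1], giving D = diag(3, 2, 2, 1, 2, 1, 2, 1) and L = D - A. Computing det(xI - L) by cofactor expansion (or equivalently via sum-over-permutations) gives x^8 - 14x^7 + 77x^6 - 212x^5 + 309x^4 - 232x^3 + 79x^2 - 8x. Since p(0) = det(-L) = 0, x divides p(x). There is one zero in the spectrum, matching the 1 component.

x^8 - 14x^7 + 77x^6 - 212x^5 + 309x^4 - 232x^3 + 79x^2 - 8x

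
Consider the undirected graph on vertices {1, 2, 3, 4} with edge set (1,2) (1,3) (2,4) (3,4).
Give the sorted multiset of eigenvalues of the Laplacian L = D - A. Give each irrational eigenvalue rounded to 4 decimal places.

[0, 2, 2, 4]

With the vertex order [1, 2, 3, 4], the degrees are [2, 2, 2, 2], giving D = diag(2, 2, 2, 2) and L = D - A. Since every row of L sums to 0, the all-ones vector is in the kernel and 0 is an eigenvalue. The single zero eigenvalue shows the graph is connected.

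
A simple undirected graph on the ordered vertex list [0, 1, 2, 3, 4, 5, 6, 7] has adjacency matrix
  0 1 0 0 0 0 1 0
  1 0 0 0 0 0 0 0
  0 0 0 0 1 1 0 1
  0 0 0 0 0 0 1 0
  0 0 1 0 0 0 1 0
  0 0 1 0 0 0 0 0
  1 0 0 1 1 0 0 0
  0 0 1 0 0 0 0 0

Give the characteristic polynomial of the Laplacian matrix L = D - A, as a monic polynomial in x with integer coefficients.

Reading degrees in the order [0, 1, 2, 3, 4, 5, 6, 7] gives [2, 1, 3, 1, 2, 1, 3, 1]; set D = diag(2, 1, 3, 1, 2, 1, 3, 1) and form L = D - A. Computing det(xI - L) by cofactor expansion (or equivalently via sum-over-permutations) gives x^8 - 14x^7 + 76x^6 - 204x^5 + 288x^4 - 210x^3 + 71x^2 - 8x. The constant term is 0 because L is singular (the all-ones vector lies in its kernel). The largest eigenvalue, 4.4763, is at most the vertex count 8. There is one zero in the spectrum, matching the 1 component.

x^8 - 14x^7 + 76x^6 - 204x^5 + 288x^4 - 210x^3 + 71x^2 - 8x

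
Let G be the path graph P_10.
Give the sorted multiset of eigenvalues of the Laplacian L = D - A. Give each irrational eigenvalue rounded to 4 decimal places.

The graph has 10 vertices and degree multiset [2, 2, 2, 2, 2, 2, 2, 2, 1, 1]; D is the diagonal matrix of degrees and L = D - A. The multiplicity of 0 as a Laplacian eigenvalue equals the number of connected components. By the matrix-tree theorem the graph has (1/10) * product of the nonzero eigenvalues = 1 spanning tree. There is one zero in the spectrum, matching the 1 component.

[0, 0.0979, 0.3820, 0.8244, 1.3820, 2, 2.6180, 3.1756, 3.6180, 3.9021]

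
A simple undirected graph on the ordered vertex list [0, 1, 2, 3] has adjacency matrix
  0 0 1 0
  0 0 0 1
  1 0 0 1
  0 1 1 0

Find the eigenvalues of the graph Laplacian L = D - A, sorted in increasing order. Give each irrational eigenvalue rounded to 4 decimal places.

Each diagonal entry of L is the vertex degree and each off-diagonal entry is -1 where an edge is present, 0 otherwise; in the order [0, 1, 2, 3] the diagonal is [1, 1, 2, 2]. Diagonalising L (or applying a numerical eigensolver to the 4x4 matrix) gives the spectrum above. The single zero eigenvalue shows the graph is connected. By the matrix-tree theorem the graph has (1/4) * product of the nonzero eigenvalues = 1 spanning tree.

[0, 0.5858, 2, 3.4142]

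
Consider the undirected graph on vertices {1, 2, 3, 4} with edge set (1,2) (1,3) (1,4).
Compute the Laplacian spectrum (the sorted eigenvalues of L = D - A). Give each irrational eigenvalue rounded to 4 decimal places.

With the vertex order [1, 2, 3, 4], the degrees are [3, 1, 1, 1], giving D = diag(3, 1, 1, 1) and L = D - A. L is symmetric positive semidefinite, so every eigenvalue is real and nonnegative. The single zero eigenvalue shows the graph is connected. By the matrix-tree theorem the graph has (1/4) * product of the nonzero eigenvalues = 1 spanning tree. There is one zero in the spectrum, matching the 1 component.

[0, 1, 1, 4]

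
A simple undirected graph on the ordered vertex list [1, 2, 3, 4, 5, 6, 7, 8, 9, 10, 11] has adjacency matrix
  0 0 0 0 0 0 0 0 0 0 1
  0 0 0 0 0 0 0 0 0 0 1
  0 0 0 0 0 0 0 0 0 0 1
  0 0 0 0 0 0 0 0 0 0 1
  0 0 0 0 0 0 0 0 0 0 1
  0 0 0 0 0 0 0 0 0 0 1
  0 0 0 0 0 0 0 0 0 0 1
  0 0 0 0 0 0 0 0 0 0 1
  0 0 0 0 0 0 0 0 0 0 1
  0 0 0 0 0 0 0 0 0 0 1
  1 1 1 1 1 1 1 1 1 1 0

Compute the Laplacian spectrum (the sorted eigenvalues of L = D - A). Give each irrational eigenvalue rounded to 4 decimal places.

With the vertex order [1, 2, 3, 4, 5, 6, 7, 8, 9, 10, 11], the degrees are [1, 1, 1, 1, 1, 1, 1, 1, 1, 1, 10], giving D = diag(1, 1, 1, 1, 1, 1, 1, 1, 1, 1, 10) and L = D - A. Diagonalising L (or applying a numerical eigensolver to the 11x11 matrix) gives the spectrum above. There is one zero in the spectrum, matching the 1 component.

[0, 1, 1, 1, 1, 1, 1, 1, 1, 1, 11]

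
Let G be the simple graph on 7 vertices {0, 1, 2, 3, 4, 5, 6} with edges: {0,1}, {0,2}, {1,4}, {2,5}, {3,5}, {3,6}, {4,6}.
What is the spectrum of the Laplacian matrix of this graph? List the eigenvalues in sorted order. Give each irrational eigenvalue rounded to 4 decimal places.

[0, 0.7530, 0.7530, 2.4450, 2.4450, 3.8019, 3.8019]

Each diagonal entry of L is the vertex degree and each off-diagonal entry is -1 where an edge is present, 0 otherwise; in the order [0, 1, 2, 3, 4, 5, 6] the diagonal is [2, 2, 2, 2, 2, 2, 2]. The multiplicity of 0 as a Laplacian eigenvalue equals the number of connected components. The single zero eigenvalue shows the graph is connected. The largest eigenvalue, 3.8019, is at most the vertex count 7.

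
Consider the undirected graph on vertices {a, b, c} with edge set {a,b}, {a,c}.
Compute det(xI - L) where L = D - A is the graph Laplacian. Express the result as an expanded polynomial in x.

Reading degrees in the order [a, b, c] gives [2, 1, 1]; set D = diag(2, 1, 1) and form L = D - A. The eigenvalues of L are [0, 1, 3]; the characteristic polynomial is the product of (x - lambda_i), which multiplies out to x^3 - 4x^2 + 3x. The coefficient of x^2 equals -trace(L) = -4, matching the sum of degrees. There is one zero in the spectrum, matching the 1 component.

x^3 - 4x^2 + 3x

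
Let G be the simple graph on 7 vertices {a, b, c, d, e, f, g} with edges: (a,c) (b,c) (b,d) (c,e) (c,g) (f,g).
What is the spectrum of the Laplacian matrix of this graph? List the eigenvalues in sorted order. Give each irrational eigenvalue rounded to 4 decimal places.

With the vertex order [a, b, c, d, e, f, g], the degrees are [1, 2, 4, 1, 1, 1, 2], giving D = diag(1, 2, 4, 1, 1, 1, 2) and L = D - A. L is symmetric positive semidefinite, so every eigenvalue is real and nonnegative. The single zero eigenvalue shows the graph is connected. The eigenvalues sum to 12, which equals trace(L) = 2|E|.

[0, 0.3820, 0.6086, 1, 2.2271, 2.6180, 5.1642]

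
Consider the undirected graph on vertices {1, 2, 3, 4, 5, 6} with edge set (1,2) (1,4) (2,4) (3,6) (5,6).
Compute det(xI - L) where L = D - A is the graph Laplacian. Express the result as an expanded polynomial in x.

Each diagonal entry of L is the vertex degree and each off-diagonal entry is -1 where an edge is present, 0 otherwise; in the order [1, 2, 3, 4, 5, 6] the diagonal is [2, 2, 1, 2, 1, 2]. L has integer entries, so p(x) = det(xI - L) has integer coefficients. Expanding the determinant yields x^6 - 10x^5 + 36x^4 - 54x^3 + 27x^2. Since p(0) = det(-L) = 0, x divides p(x). The largest eigenvalue, 3, is at most the vertex count 6. The eigenvalues sum to 10, which equals trace(L) = 2|E|.

x^6 - 10x^5 + 36x^4 - 54x^3 + 27x^2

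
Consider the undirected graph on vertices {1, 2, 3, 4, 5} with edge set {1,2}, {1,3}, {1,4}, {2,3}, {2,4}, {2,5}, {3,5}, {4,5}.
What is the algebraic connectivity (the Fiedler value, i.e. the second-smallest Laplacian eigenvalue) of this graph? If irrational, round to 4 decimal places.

3

With the vertex order [1, 2, 3, 4, 5], the degrees are [3, 4, 3, 3, 3], giving D = diag(3, 4, 3, 3, 3) and L = D - A. The smallest Laplacian eigenvalue is always 0. The next one, lambda_2 = 3, measures how hard the graph is to disconnect: larger values mean better connectivity.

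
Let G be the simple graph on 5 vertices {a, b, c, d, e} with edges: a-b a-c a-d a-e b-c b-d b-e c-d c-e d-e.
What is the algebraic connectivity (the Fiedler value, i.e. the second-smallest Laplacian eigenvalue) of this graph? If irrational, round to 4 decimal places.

5

Reading degrees in the order [a, b, c, d, e] gives [4, 4, 4, 4, 4]; set D = diag(4, 4, 4, 4, 4) and form L = D - A. Computing the eigenvalues of L and sorting gives [0, 5, 5, 5, 5]. The Fiedler value lambda_2 = 5 is strictly positive, so the graph is connected. There is one zero in the spectrum, matching the 1 component. The eigenvalues sum to 20, which equals trace(L) = 2|E|.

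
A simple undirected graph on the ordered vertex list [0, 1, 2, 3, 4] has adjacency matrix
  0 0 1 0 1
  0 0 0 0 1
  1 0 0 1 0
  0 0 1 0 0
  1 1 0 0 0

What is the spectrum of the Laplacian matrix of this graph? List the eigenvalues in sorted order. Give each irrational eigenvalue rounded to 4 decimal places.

With the vertex order [0, 1, 2, 3, 4], the degrees are [2, 1, 2, 1, 2], giving D = diag(2, 1, 2, 1, 2) and L = D - A. Since every row of L sums to 0, the all-ones vector is in the kernel and 0 is an eigenvalue. There is one zero in the spectrum, matching the 1 component.

[0, 0.3820, 1.3820, 2.6180, 3.6180]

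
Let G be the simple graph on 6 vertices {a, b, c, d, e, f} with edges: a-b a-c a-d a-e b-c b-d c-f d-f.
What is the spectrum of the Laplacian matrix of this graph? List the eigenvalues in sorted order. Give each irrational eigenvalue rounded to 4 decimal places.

With the vertex order [a, b, c, d, e, f], the degrees are [4, 3, 3, 3, 1, 2], giving D = diag(4, 3, 3, 3, 1, 2) and L = D - A. Since every row of L sums to 0, the all-ones vector is in the kernel and 0 is an eigenvalue. The single zero eigenvalue shows the graph is connected. The eigenvalues sum to 16, which equals trace(L) = 2|E|. By the matrix-tree theorem the graph has (1/6) * product of the nonzero eigenvalues = 24 spanning trees.

[0, 0.8929, 2.2123, 3, 4.5262, 5.3686]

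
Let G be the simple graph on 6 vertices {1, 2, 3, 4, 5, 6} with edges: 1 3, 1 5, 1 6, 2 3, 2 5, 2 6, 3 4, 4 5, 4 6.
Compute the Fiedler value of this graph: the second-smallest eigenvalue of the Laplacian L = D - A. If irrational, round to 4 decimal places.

With the vertex order [1, 2, 3, 4, 5, 6], the degrees are [3, 3, 3, 3, 3, 3], giving D = diag(3, 3, 3, 3, 3, 3) and L = D - A. The smallest Laplacian eigenvalue is always 0. The next one, lambda_2 = 3, measures how hard the graph is to disconnect: larger values mean better connectivity. The largest eigenvalue, 6, is at most the vertex count 6. By the matrix-tree theorem the graph has (1/6) * product of the nonzero eigenvalues = 81 spanning trees.

3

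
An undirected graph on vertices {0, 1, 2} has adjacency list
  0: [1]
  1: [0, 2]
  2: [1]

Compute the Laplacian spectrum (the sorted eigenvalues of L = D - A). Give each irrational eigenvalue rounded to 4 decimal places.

[0, 1, 3]

Reading degrees in the order [0, 1, 2] gives [1, 2, 1]; set D = diag(1, 2, 1) and form L = D - A. L is symmetric positive semidefinite, so every eigenvalue is real and nonnegative.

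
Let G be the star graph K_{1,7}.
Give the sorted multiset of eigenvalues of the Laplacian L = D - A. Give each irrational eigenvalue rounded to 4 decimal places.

The graph has 8 vertices and degree multiset [7, 1, 1, 1, 1, 1, 1, 1]; D is the diagonal matrix of degrees and L = D - A. Diagonalising L (or applying a numerical eigensolver to the 8x8 matrix) gives the spectrum above. By the matrix-tree theorem the graph has (1/8) * product of the nonzero eigenvalues = 1 spanning tree.

[0, 1, 1, 1, 1, 1, 1, 8]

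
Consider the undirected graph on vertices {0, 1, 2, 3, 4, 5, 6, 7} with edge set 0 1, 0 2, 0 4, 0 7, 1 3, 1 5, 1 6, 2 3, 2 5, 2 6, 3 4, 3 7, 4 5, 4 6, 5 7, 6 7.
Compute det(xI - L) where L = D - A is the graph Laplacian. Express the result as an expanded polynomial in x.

x^8 - 32x^7 + 432x^6 - 3200x^5 + 14080x^4 - 36864x^3 + 53248x^2 - 32768x

With the vertex order [0, 1, 2, 3, 4, 5, 6, 7], the degrees are [4, 4, 4, 4, 4, 4, 4, 4], giving D = diag(4, 4, 4, 4, 4, 4, 4, 4) and L = D - A. Computing det(xI - L) by cofactor expansion (or equivalently via sum-over-permutations) gives x^8 - 32x^7 + 432x^6 - 3200x^5 + 14080x^4 - 36864x^3 + 53248x^2 - 32768x. The coefficient of x^7 equals -trace(L) = -32, matching the sum of degrees. The largest eigenvalue, 8, is at most the vertex count 8.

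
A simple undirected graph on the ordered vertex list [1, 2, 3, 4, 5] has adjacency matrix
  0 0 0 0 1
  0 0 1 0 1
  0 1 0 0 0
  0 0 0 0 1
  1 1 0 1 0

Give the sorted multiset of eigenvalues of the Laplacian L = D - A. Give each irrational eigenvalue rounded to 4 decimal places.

[0, 0.5188, 1, 2.3111, 4.1701]

With the vertex order [1, 2, 3, 4, 5], the degrees are [1, 2, 1, 1, 3], giving D = diag(1, 2, 1, 1, 3) and L = D - A. L is symmetric positive semidefinite, so every eigenvalue is real and nonnegative. The eigenvalues sum to 8, which equals trace(L) = 2|E|.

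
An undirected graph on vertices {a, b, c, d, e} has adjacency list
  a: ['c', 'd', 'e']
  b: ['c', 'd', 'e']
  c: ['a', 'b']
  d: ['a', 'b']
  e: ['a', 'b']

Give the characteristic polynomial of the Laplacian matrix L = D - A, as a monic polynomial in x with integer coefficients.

x^5 - 12x^4 + 51x^3 - 92x^2 + 60x

Reading degrees in the order [a, b, c, d, e] gives [3, 3, 2, 2, 2]; set D = diag(3, 3, 2, 2, 2) and form L = D - A. Computing det(xI - L) by cofactor expansion (or equivalently via sum-over-permutations) gives x^5 - 12x^4 + 51x^3 - 92x^2 + 60x. The coefficient of x^4 equals -trace(L) = -12, matching the sum of degrees. By the matrix-tree theorem the graph has (1/5) * product of the nonzero eigenvalues = 12 spanning trees. There is one zero in the spectrum, matching the 1 component.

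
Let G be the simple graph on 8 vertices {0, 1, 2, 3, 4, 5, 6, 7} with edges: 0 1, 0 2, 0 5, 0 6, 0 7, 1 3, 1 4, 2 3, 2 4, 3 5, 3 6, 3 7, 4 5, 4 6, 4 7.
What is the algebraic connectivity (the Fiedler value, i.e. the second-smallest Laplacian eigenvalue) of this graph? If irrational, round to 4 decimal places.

Reading degrees in the order [0, 1, 2, 3, 4, 5, 6, 7] gives [5, 3, 3, 5, 5, 3, 3, 3]; set D = diag(5, 3, 3, 5, 5, 3, 3, 3) and form L = D - A. The smallest Laplacian eigenvalue is always 0. The next one, lambda_2 = 3, measures how hard the graph is to disconnect: larger values mean better connectivity. By the matrix-tree theorem the graph has (1/8) * product of the nonzero eigenvalues = 2025 spanning trees.

3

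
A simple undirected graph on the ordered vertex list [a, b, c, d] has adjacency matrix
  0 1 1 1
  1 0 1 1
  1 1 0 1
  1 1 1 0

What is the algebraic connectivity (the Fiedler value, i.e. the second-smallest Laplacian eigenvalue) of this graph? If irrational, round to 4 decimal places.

4

Each diagonal entry of L is the vertex degree and each off-diagonal entry is -1 where an edge is present, 0 otherwise; in the order [a, b, c, d] the diagonal is [3, 3, 3, 3]. Computing the eigenvalues of L and sorting gives [0, 4, 4, 4]. The Fiedler value lambda_2 = 4 is strictly positive, so the graph is connected. The largest eigenvalue, 4, is at most the vertex count 4.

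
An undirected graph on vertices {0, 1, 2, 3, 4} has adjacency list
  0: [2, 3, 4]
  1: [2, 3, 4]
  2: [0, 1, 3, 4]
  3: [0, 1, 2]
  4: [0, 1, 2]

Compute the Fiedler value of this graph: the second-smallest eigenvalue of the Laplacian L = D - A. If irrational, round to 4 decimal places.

3

Reading degrees in the order [0, 1, 2, 3, 4] gives [3, 3, 4, 3, 3]; set D = diag(3, 3, 4, 3, 3) and form L = D - A. The sorted Laplacian eigenvalues are [0, 3, 3, 5, 5]; the algebraic connectivity is the second entry, 3. The eigenvalues sum to 16, which equals trace(L) = 2|E|.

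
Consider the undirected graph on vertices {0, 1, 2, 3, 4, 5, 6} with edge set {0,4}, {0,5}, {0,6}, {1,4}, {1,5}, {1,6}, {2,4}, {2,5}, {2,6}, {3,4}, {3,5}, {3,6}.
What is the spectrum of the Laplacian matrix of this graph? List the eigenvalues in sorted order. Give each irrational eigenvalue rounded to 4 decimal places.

With the vertex order [0, 1, 2, 3, 4, 5, 6], the degrees are [3, 3, 3, 3, 4, 4, 4], giving D = diag(3, 3, 3, 3, 4, 4, 4) and L = D - A. Diagonalising L (or applying a numerical eigensolver to the 7x7 matrix) gives the spectrum above. The single zero eigenvalue shows the graph is connected.

[0, 3, 3, 3, 4, 4, 7]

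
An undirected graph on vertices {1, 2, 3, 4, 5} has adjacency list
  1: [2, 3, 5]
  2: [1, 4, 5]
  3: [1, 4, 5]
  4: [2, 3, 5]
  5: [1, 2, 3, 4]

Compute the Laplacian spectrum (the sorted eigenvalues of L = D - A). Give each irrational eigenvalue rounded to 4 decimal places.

[0, 3, 3, 5, 5]

Reading degrees in the order [1, 2, 3, 4, 5] gives [3, 3, 3, 3, 4]; set D = diag(3, 3, 3, 3, 4) and form L = D - A. Since every row of L sums to 0, the all-ones vector is in the kernel and 0 is an eigenvalue. There is one zero in the spectrum, matching the 1 component.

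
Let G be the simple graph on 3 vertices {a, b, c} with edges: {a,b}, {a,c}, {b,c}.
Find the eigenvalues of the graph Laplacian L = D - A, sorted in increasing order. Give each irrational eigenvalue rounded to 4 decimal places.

[0, 3, 3]

Each diagonal entry of L is the vertex degree and each off-diagonal entry is -1 where an edge is present, 0 otherwise; in the order [a, b, c] the diagonal is [2, 2, 2]. The multiplicity of 0 as a Laplacian eigenvalue equals the number of connected components.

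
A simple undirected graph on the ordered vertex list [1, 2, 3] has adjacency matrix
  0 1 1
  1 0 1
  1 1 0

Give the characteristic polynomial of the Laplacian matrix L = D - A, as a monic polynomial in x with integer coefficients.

Reading degrees in the order [1, 2, 3] gives [2, 2, 2]; set D = diag(2, 2, 2) and form L = D - A. The eigenvalues of L are [0, 3, 3]; the characteristic polynomial is the product of (x - lambda_i), which multiplies out to x^3 - 6x^2 + 9x. The coefficient of x^2 equals -trace(L) = -6, matching the sum of degrees. The eigenvalues sum to 6, which equals trace(L) = 2|E|. By the matrix-tree theorem the graph has (1/3) * product of the nonzero eigenvalues = 3 spanning trees.

x^3 - 6x^2 + 9x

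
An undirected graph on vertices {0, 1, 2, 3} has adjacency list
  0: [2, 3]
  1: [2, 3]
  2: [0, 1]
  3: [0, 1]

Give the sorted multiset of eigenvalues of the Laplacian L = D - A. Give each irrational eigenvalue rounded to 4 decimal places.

[0, 2, 2, 4]

Each diagonal entry of L is the vertex degree and each off-diagonal entry is -1 where an edge is present, 0 otherwise; in the order [0, 1, 2, 3] the diagonal is [2, 2, 2, 2]. Diagonalising L (or applying a numerical eigensolver to the 4x4 matrix) gives the spectrum above. By the matrix-tree theorem the graph has (1/4) * product of the nonzero eigenvalues = 4 spanning trees.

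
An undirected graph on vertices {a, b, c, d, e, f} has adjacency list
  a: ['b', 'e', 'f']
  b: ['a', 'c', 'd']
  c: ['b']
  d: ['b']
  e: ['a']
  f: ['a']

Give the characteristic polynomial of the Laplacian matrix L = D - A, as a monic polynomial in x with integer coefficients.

x^6 - 10x^5 + 34x^4 - 48x^3 + 29x^2 - 6x

Reading degrees in the order [a, b, c, d, e, f] gives [3, 3, 1, 1, 1, 1]; set D = diag(3, 3, 1, 1, 1, 1) and form L = D - A. L has integer entries, so p(x) = det(xI - L) has integer coefficients. Expanding the determinant yields x^6 - 10x^5 + 34x^4 - 48x^3 + 29x^2 - 6x. The coefficient of x^5 equals -trace(L) = -10, matching the sum of degrees.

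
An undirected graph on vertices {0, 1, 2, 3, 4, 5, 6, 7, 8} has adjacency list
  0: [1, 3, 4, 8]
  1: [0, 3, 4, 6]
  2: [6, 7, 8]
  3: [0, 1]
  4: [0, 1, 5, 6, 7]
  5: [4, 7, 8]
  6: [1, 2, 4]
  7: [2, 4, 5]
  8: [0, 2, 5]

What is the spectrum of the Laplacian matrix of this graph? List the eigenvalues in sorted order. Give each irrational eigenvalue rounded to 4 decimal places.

Each diagonal entry of L is the vertex degree and each off-diagonal entry is -1 where an edge is present, 0 otherwise; in the order [0, 1, 2, 3, 4, 5, 6, 7, 8] the diagonal is [4, 4, 3, 2, 5, 3, 3, 3, 3]. Diagonalising L (or applying a numerical eigensolver to the 9x9 matrix) gives the spectrum above. The single zero eigenvalue shows the graph is connected. The largest eigenvalue, 6.4329, is at most the vertex count 9. There is one zero in the spectrum, matching the 1 component.

[0, 1.1488, 2.1628, 2.5858, 3, 4, 5.2555, 5.4142, 6.4329]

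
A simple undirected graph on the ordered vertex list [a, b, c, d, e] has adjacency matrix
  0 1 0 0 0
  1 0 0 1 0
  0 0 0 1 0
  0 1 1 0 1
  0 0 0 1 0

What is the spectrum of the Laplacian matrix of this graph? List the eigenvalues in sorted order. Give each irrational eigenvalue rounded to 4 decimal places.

[0, 0.5188, 1, 2.3111, 4.1701]

Each diagonal entry of L is the vertex degree and each off-diagonal entry is -1 where an edge is present, 0 otherwise; in the order [a, b, c, d, e] the diagonal is [1, 2, 1, 3, 1]. Diagonalising L (or applying a numerical eigensolver to the 5x5 matrix) gives the spectrum above. By the matrix-tree theorem the graph has (1/5) * product of the nonzero eigenvalues = 1 spanning tree. The eigenvalues sum to 8, which equals trace(L) = 2|E|.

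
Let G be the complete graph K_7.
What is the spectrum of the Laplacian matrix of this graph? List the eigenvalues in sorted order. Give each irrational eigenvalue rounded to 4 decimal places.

[0, 7, 7, 7, 7, 7, 7]

The graph has 7 vertices and degree multiset [6, 6, 6, 6, 6, 6, 6]; D is the diagonal matrix of degrees and L = D - A. Since every row of L sums to 0, the all-ones vector is in the kernel and 0 is an eigenvalue. The eigenvalues sum to 42, which equals trace(L) = 2|E|.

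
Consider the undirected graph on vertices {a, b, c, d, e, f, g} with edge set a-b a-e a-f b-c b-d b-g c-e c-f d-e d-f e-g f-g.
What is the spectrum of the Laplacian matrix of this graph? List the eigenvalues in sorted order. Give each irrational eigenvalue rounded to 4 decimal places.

Each diagonal entry of L is the vertex degree and each off-diagonal entry is -1 where an edge is present, 0 otherwise; in the order [a, b, c, d, e, f, g] the diagonal is [3, 4, 3, 3, 4, 4, 3]. The multiplicity of 0 as a Laplacian eigenvalue equals the number of connected components. The single zero eigenvalue shows the graph is connected. The largest eigenvalue, 7, is at most the vertex count 7.

[0, 3, 3, 3, 4, 4, 7]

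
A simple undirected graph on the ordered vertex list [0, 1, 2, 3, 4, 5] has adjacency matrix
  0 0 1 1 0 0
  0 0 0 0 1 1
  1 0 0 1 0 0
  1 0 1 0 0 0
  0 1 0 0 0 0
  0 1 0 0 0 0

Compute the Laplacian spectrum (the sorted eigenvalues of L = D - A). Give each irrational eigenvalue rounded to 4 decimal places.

Each diagonal entry of L is the vertex degree and each off-diagonal entry is -1 where an edge is present, 0 otherwise; in the order [0, 1, 2, 3, 4, 5] the diagonal is [2, 2, 2, 2, 1, 1]. Since every row of L sums to 0, the all-ones vector is in the kernel and 0 is an eigenvalue. The 2 zero eigenvalues correspond to the 2 connected components. The eigenvalues sum to 10, which equals trace(L) = 2|E|.

[0, 0, 1, 3, 3, 3]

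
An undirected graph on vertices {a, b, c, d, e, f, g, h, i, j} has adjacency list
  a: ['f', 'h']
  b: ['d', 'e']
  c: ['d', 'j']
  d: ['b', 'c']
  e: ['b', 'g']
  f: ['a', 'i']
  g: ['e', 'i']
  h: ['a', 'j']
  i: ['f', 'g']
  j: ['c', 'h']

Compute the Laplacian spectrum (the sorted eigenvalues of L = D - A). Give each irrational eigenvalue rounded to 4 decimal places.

With the vertex order [a, b, c, d, e, f, g, h, i, j], the degrees are [2, 2, 2, 2, 2, 2, 2, 2, 2, 2], giving D = diag(2, 2, 2, 2, 2, 2, 2, 2, 2, 2) and L = D - A. The multiplicity of 0 as a Laplacian eigenvalue equals the number of connected components. The single zero eigenvalue shows the graph is connected. There is one zero in the spectrum, matching the 1 component.

[0, 0.3820, 0.3820, 1.3820, 1.3820, 2.6180, 2.6180, 3.6180, 3.6180, 4]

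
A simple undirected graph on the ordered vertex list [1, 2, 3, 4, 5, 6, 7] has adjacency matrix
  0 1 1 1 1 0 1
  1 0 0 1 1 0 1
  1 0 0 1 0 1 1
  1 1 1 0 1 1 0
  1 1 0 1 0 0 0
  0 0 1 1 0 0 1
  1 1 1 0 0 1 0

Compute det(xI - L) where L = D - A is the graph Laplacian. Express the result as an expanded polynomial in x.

x^7 - 28x^6 + 320x^5 - 1906x^4 + 6220x^3 - 10496x^2 + 7105x

Reading degrees in the order [1, 2, 3, 4, 5, 6, 7] gives [5, 4, 4, 5, 3, 3, 4]; set D = diag(5, 4, 4, 5, 3, 3, 4) and form L = D - A. Computing det(xI - L) by cofactor expansion (or equivalently via sum-over-permutations) gives x^7 - 28x^6 + 320x^5 - 1906x^4 + 6220x^3 - 10496x^2 + 7105x. The constant term is 0 because L is singular (the all-ones vector lies in its kernel). There is one zero in the spectrum, matching the 1 component. By the matrix-tree theorem the graph has (1/7) * product of the nonzero eigenvalues = 1015 spanning trees.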